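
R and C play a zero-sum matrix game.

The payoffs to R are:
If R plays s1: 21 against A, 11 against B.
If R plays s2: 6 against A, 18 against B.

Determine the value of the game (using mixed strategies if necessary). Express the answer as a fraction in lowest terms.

156/11

Row minima are 11 and 6, so R's maximin is 11; column maxima are 21 and 18, so C's minimax is 18. These differ, so the equilibrium is in mixed strategies.
Let R play s1 with probability p. C is indifferent when 21p + 6(1−p) = 11p + 18(1−p), giving p = 6/11.
Let C play A with probability q. R is indifferent when 21q + 11(1−q) = 6q + 18(1−q), giving q = 7/22.
The value is 21·(7/22) + (11)·(15/22) = 156/11.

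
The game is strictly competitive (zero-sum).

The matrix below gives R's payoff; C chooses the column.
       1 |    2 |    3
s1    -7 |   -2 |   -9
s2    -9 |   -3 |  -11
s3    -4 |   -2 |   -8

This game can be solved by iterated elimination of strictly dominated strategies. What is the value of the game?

-8

Column 1 is strictly dominated by 3 for C (-9<-7, -11<-9, -8<-4); eliminate 1.
Row s2 is strictly dominated by row s1 (-2>-3, -9>-11); eliminate s2.
Column 2 is strictly dominated by 3 for C (-9<-2, -8<-2); eliminate 2.
Row s1 is strictly dominated by row s3 (-8>-9); eliminate s1.
Only (s3, 3) remains, with payoff -8.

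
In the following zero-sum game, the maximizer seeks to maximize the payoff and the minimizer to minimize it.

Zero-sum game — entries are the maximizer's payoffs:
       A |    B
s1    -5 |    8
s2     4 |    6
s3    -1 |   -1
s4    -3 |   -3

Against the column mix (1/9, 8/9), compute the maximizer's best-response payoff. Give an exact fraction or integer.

59/9

s1: (-5)·(1/9) + (8)·(8/9) = 59/9.
s2: (4)·(1/9) + (6)·(8/9) = 52/9.
s3: (-1)·(1/9) + (-1)·(8/9) = -1.
s4: (-3)·(1/9) + (-3)·(8/9) = -3.
The best pure response is s1 with expected payoff 59/9.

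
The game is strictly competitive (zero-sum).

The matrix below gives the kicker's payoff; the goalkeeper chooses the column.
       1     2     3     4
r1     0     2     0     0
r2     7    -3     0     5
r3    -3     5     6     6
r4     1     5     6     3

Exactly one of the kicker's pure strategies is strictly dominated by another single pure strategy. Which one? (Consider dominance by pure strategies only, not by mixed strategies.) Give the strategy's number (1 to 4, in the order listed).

Compare r1 with r4: 1 > 0, 5 > 2, 6 > 0, 3 > 0.
So r4 strictly dominates r1 for the kicker; r1 is strictly dominated.

1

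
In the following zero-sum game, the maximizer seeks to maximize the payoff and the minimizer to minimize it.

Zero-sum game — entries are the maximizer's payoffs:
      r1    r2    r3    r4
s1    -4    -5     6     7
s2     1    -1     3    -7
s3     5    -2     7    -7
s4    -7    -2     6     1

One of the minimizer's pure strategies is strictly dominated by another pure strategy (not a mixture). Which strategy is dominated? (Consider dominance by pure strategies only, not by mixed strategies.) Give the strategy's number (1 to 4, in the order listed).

3

The minimizer prefers columns that give the maximizer less. Compare r3 with r1: -4 < 6, 1 < 3, 5 < 7, -7 < 6.
So r1 strictly dominates r3 for the minimizer; r3 is strictly dominated.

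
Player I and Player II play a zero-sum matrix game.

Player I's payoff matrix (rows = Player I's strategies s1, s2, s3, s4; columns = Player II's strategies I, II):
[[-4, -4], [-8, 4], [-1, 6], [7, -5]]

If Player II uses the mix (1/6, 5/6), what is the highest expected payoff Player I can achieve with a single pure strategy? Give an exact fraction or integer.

s1: (-4)·(1/6) + (-4)·(5/6) = -4.
s2: (-8)·(1/6) + (4)·(5/6) = 2.
s3: (-1)·(1/6) + (6)·(5/6) = 29/6.
s4: (7)·(1/6) + (-5)·(5/6) = -3.
The best pure response is s3 with expected payoff 29/6.

29/6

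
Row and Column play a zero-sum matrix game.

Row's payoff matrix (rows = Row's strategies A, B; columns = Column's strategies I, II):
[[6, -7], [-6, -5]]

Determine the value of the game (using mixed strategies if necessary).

-36/7

Row minima are -7 and -6, so Row's maximin is -6; column maxima are 6 and -5, so Column's minimax is -5. These differ, so the equilibrium is in mixed strategies.
Let Row play A with probability p. Column is indifferent when 6p − 6(1−p) = −7p − 5(1−p), giving p = 1/14.
Let Column play I with probability q. Row is indifferent when 6q − 7(1−q) = −6q − 5(1−q), giving q = 1/7.
The value is 6·(1/7) + (-7)·(6/7) = -36/7.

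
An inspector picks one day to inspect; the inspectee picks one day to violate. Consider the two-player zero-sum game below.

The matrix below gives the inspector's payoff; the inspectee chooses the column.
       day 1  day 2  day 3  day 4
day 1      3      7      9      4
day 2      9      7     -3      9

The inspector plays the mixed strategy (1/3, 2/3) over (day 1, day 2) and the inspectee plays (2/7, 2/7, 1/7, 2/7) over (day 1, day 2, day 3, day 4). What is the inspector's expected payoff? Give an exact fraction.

131/21

Against (2/7, 2/7, 1/7, 2/7), each row's expected payoff is day 1: 37/7; day 2: 47/7.
Taking the (1/3, 2/3)-weighted average: (1/3)·(37/7) + (2/3)·(47/7) = 131/21.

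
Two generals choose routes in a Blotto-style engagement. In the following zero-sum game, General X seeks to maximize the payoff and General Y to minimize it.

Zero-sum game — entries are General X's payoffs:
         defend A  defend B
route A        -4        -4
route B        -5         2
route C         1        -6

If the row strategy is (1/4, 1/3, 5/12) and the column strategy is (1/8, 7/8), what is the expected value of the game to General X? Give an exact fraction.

Against (1/8, 7/8), each row's expected payoff is route A: -4; route B: 9/8; route C: -41/8.
Taking the (1/4, 1/3, 5/12)-weighted average: (1/4)·(-4) + (1/3)·(9/8) + (5/12)·(-41/8) = -265/96.

-265/96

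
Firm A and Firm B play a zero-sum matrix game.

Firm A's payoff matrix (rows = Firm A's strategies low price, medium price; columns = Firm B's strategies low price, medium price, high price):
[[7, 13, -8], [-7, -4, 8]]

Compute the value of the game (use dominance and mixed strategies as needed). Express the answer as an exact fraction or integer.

Column medium price is strictly dominated by low price for Firm B (it gives Firm A more in every row).
The remaining 2×2 game on (low price, medium price) × (low price, high price) has no saddle point. Let Firm A play low price with probability p; indifference gives 7p − 7(1−p) = −8p + 8(1−p), so p = 1/2.
Similarly Firm B's optimal q on low price is 8/15, and the value is 7·(8/15) + (-8)·(7/15) = 0.

0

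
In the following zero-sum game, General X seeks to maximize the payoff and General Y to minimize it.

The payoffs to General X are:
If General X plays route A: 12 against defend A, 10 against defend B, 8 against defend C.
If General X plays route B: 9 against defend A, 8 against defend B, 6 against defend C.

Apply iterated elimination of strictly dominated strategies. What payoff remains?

Row route B is strictly dominated by row route A (12>9, 10>8, 8>6); eliminate route B.
Column defend A is strictly dominated by defend B for General Y (10<12); eliminate defend A.
Column defend B is strictly dominated by defend C for General Y (8<10); eliminate defend B.
Only (route A, defend C) remains, with payoff 8.

8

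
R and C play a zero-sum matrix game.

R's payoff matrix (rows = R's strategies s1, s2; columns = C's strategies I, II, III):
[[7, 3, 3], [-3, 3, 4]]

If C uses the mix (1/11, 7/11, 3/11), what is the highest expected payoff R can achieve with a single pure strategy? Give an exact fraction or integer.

s1: (7)·(1/11) + (3)·(7/11) + (3)·(3/11) = 37/11.
s2: (-3)·(1/11) + (3)·(7/11) + (4)·(3/11) = 30/11.
The best pure response is s1 with expected payoff 37/11.

37/11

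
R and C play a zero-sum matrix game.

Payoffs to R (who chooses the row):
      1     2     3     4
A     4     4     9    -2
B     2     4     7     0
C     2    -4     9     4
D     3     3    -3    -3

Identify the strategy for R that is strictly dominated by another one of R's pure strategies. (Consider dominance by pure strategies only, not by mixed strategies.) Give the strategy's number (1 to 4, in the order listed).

4

Compare D with A: 4 > 3, 4 > 3, 9 > -3, -2 > -3.
So A strictly dominates D for R; D is strictly dominated.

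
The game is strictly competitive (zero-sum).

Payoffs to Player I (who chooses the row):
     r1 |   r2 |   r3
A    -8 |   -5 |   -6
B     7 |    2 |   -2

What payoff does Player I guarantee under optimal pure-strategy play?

-2

Row minima: -8, -2 → Player I's maximin is -2.
Column maxima: 7, 2, -2 → Player II's minimax is -2.
They coincide at (B, r3), so the value is -2.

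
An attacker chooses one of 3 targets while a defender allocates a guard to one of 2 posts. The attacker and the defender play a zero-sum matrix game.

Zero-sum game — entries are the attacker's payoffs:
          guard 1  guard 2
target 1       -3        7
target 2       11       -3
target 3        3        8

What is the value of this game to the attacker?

Row target 1 is strictly dominated by row target 3, so the attacker never plays it.
The remaining 2×2 game on (target 2, target 3) × (guard 1, guard 2) has no saddle point. Let the attacker play target 2 with probability p; indifference gives 11p + 3(1−p) = −3p + 8(1−p), so p = 5/19.
Similarly the defender's optimal q on guard 1 is 11/19, and the value is 11·(11/19) + (-3)·(8/19) = 97/19.

97/19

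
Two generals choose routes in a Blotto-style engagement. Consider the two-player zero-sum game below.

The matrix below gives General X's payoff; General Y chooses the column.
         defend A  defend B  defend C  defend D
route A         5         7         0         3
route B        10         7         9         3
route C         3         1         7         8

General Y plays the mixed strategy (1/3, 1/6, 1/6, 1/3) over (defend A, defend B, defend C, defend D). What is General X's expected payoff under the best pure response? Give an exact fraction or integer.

7

route A: (5)·(1/3) + (7)·(1/6) + (0)·(1/6) + (3)·(1/3) = 23/6.
route B: (10)·(1/3) + (7)·(1/6) + (9)·(1/6) + (3)·(1/3) = 7.
route C: (3)·(1/3) + (1)·(1/6) + (7)·(1/6) + (8)·(1/3) = 5.
The best pure response is route B with expected payoff 7.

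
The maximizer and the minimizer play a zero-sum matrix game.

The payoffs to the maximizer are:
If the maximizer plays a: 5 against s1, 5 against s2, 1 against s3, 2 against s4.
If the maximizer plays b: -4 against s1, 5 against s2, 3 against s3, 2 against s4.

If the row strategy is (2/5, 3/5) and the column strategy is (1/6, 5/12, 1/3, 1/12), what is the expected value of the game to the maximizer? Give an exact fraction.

Against (1/6, 5/12, 1/3, 1/12), each row's expected payoff is a: 41/12; b: 31/12.
Taking the (2/5, 3/5)-weighted average: (2/5)·(41/12) + (3/5)·(31/12) = 35/12.

35/12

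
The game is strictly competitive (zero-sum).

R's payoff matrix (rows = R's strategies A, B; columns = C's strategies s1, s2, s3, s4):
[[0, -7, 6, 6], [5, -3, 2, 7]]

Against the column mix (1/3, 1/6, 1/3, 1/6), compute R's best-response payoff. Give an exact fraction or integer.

A: (0)·(1/3) + (-7)·(1/6) + (6)·(1/3) + (6)·(1/6) = 11/6.
B: (5)·(1/3) + (-3)·(1/6) + (2)·(1/3) + (7)·(1/6) = 3.
The best pure response is B with expected payoff 3.

3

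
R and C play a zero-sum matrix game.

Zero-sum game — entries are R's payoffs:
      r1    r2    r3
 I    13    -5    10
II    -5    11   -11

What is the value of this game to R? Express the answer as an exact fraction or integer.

55/37

Column r1 is strictly dominated by r3 for C (it gives R more in every row).
The remaining 2×2 game on (I, II) × (r2, r3) has no saddle point. Let R play I with probability p; indifference gives −5p + 11(1−p) = 10p − 11(1−p), so p = 22/37.
Similarly C's optimal q on r2 is 21/37, and the value is -5·(21/37) + (10)·(16/37) = 55/37.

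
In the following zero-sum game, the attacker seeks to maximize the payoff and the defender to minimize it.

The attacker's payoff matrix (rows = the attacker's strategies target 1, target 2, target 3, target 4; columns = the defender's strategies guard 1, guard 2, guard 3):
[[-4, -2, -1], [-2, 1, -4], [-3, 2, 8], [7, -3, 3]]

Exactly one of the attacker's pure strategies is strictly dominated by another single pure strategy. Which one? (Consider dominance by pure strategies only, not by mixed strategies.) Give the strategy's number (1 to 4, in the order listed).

Compare target 1 with target 3: -3 > -4, 2 > -2, 8 > -1.
So target 3 strictly dominates target 1 for the attacker; target 1 is strictly dominated.

1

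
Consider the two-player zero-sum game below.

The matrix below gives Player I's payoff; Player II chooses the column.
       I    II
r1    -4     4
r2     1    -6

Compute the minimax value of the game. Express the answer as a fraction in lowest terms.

-4/3

Row minima are -4 and -6, so Player I's maximin is -4; column maxima are 1 and 4, so Player II's minimax is 1. These differ, so the equilibrium is in mixed strategies.
Let Player I play r1 with probability p. Player II is indifferent when −4p + (1−p) = 4p − 6(1−p), giving p = 7/15.
Let Player II play I with probability q. Player I is indifferent when −4q + 4(1−q) = q − 6(1−q), giving q = 2/3.
The value is -4·(2/3) + (4)·(1/3) = -4/3.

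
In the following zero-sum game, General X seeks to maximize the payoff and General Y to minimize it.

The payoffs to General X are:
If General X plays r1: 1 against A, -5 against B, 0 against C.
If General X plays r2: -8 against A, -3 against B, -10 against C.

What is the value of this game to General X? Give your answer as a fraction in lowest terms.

Column A is strictly dominated by C for General Y (it gives General X more in every row).
The remaining 2×2 game on (r1, r2) × (B, C) has no saddle point. Let General X play r1 with probability p; indifference gives −5p − 3(1−p) = −10(1−p), so p = 7/12.
Similarly General Y's optimal q on B is 5/6, and the value is -5·(5/6) + (0)·(1/6) = -25/6.

-25/6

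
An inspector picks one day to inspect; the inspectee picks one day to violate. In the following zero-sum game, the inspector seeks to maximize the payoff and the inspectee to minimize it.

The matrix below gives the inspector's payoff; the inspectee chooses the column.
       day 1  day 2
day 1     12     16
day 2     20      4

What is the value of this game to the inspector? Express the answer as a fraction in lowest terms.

Row minima are 12 and 4, so the inspector's maximin is 12; column maxima are 20 and 16, so the inspectee's minimax is 16. These differ, so the equilibrium is in mixed strategies.
Let the inspector play day 1 with probability p. The inspectee is indifferent when 12p + 20(1−p) = 16p + 4(1−p), giving p = 4/5.
Let the inspectee play day 1 with probability q. The inspector is indifferent when 12q + 16(1−q) = 20q + 4(1−q), giving q = 3/5.
The value is 12·(3/5) + (16)·(2/5) = 68/5.

68/5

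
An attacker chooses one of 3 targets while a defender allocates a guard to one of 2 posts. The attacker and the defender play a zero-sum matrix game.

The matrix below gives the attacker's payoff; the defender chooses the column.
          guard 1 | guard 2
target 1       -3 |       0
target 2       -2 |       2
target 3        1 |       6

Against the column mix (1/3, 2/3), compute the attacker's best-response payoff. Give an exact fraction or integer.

13/3

target 1: (-3)·(1/3) + (0)·(2/3) = -1.
target 2: (-2)·(1/3) + (2)·(2/3) = 2/3.
target 3: (1)·(1/3) + (6)·(2/3) = 13/3.
The best pure response is target 3 with expected payoff 13/3.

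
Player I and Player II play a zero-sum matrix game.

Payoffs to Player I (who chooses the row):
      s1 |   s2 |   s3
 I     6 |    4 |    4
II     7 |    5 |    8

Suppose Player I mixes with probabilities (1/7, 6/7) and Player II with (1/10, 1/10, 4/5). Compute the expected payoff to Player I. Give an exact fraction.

Against (1/10, 1/10, 4/5), each row's expected payoff is I: 21/5; II: 38/5.
Taking the (1/7, 6/7)-weighted average: (1/7)·(21/5) + (6/7)·(38/5) = 249/35.

249/35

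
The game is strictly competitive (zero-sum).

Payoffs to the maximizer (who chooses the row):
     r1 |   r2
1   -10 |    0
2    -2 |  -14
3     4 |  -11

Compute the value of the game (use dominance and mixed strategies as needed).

-22/5

Row 2 is strictly dominated by row 3, so the maximizer never plays it.
The remaining 2×2 game on (1, 3) × (r1, r2) has no saddle point. Let the maximizer play 1 with probability p; indifference gives −10p + 4(1−p) = −11(1−p), so p = 3/5.
Similarly the minimizer's optimal q on r1 is 11/25, and the value is -10·(11/25) + (0)·(14/25) = -22/5.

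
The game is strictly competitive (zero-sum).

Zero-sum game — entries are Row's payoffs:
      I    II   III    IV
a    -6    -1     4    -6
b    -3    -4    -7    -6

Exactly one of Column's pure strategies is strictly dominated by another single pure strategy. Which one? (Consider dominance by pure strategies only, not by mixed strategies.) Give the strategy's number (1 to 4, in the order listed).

2

Column prefers columns that give Row less. Compare II with IV: -6 < -1, -6 < -4.
So IV strictly dominates II for Column; II is strictly dominated.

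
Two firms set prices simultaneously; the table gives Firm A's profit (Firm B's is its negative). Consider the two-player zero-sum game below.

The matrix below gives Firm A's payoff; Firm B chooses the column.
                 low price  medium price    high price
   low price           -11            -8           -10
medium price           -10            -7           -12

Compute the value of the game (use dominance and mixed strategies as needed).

Column medium price is strictly dominated by low price for Firm B (it gives Firm A more in every row).
The remaining 2×2 game on (low price, medium price) × (low price, high price) has no saddle point. Let Firm A play low price with probability p; indifference gives −11p − 10(1−p) = −10p − 12(1−p), so p = 2/3.
Similarly Firm B's optimal q on low price is 2/3, and the value is -11·(2/3) + (-10)·(1/3) = -32/3.

-32/3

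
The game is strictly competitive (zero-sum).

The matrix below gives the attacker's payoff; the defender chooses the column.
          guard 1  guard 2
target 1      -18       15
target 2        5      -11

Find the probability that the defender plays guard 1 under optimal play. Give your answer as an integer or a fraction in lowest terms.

Row minima are -18 and -11, so the attacker's maximin is -11; column maxima are 5 and 15, so the defender's minimax is 5. These differ, so the equilibrium is in mixed strategies.
Let the defender play guard 1 with probability q. The attacker is indifferent when −18q + 15(1−q) = 5q − 11(1−q), giving q = 26/49.

26/49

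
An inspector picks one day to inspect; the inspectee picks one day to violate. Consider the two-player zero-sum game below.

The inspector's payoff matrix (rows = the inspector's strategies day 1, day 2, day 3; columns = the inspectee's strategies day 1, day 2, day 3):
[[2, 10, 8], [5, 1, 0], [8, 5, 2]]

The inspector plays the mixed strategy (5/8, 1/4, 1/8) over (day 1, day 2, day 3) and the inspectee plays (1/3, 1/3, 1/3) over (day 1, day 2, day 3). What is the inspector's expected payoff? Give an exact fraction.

127/24

Against (1/3, 1/3, 1/3), each row's expected payoff is day 1: 20/3; day 2: 2; day 3: 5.
Taking the (5/8, 1/4, 1/8)-weighted average: (5/8)·(20/3) + (1/4)·(2) + (1/8)·(5) = 127/24.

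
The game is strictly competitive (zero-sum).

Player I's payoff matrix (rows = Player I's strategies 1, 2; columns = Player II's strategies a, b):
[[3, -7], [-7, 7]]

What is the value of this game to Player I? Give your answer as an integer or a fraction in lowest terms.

-7/6

Row minima are -7 and -7, so Player I's maximin is -7; column maxima are 3 and 7, so Player II's minimax is 3. These differ, so the equilibrium is in mixed strategies.
Let Player I play 1 with probability p. Player II is indifferent when 3p − 7(1−p) = −7p + 7(1−p), giving p = 7/12.
Let Player II play a with probability q. Player I is indifferent when 3q − 7(1−q) = −7q + 7(1−q), giving q = 7/12.
The value is 3·(7/12) + (-7)·(5/12) = -7/6.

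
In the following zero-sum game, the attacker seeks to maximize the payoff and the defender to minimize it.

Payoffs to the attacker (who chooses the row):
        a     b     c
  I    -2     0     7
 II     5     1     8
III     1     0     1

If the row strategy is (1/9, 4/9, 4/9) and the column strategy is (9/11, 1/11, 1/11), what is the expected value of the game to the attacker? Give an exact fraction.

245/99

Against (9/11, 1/11, 1/11), each row's expected payoff is I: -1; II: 54/11; III: 10/11.
Taking the (1/9, 4/9, 4/9)-weighted average: (1/9)·(-1) + (4/9)·(54/11) + (4/9)·(10/11) = 245/99.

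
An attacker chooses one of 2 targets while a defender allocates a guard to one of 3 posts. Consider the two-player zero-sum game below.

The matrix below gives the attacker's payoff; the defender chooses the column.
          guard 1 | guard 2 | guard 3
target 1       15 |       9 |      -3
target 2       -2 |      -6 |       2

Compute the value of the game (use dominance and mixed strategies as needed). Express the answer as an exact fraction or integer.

0

Column guard 1 is strictly dominated by guard 2 for the defender (it gives the attacker more in every row).
The remaining 2×2 game on (target 1, target 2) × (guard 2, guard 3) has no saddle point. Let the attacker play target 1 with probability p; indifference gives 9p − 6(1−p) = −3p + 2(1−p), so p = 2/5.
Similarly the defender's optimal q on guard 2 is 1/4, and the value is 9·(1/4) + (-3)·(3/4) = 0.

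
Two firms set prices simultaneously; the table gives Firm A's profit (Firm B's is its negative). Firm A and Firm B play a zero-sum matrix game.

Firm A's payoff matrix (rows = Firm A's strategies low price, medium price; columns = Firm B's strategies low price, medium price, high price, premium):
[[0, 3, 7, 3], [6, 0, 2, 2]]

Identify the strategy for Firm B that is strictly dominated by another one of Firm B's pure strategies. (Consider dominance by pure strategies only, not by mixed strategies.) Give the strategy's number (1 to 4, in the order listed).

Firm B prefers columns that give Firm A less. Compare high price with medium price: 3 < 7, 0 < 2.
So medium price strictly dominates high price for Firm B; high price is strictly dominated.

3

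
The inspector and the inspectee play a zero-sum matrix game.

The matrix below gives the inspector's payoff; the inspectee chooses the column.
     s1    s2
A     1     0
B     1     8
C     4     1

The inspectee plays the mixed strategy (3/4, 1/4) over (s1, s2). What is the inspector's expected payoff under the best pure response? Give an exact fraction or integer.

A: (1)·(3/4) + (0)·(1/4) = 3/4.
B: (1)·(3/4) + (8)·(1/4) = 11/4.
C: (4)·(3/4) + (1)·(1/4) = 13/4.
The best pure response is C with expected payoff 13/4.

13/4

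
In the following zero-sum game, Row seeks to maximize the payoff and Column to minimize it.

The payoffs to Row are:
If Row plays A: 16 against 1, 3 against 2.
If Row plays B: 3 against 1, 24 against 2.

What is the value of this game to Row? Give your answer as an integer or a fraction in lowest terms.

375/34

Row minima are 3 and 3, so Row's maximin is 3; column maxima are 16 and 24, so Column's minimax is 16. These differ, so the equilibrium is in mixed strategies.
Let Row play A with probability p. Column is indifferent when 16p + 3(1−p) = 3p + 24(1−p), giving p = 21/34.
Let Column play 1 with probability q. Row is indifferent when 16q + 3(1−q) = 3q + 24(1−q), giving q = 21/34.
The value is 16·(21/34) + (3)·(13/34) = 375/34.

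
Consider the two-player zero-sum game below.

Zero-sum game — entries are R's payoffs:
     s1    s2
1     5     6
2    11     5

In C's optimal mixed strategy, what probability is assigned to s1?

Row minima are 5 and 5, so R's maximin is 5; column maxima are 11 and 6, so C's minimax is 6. These differ, so the equilibrium is in mixed strategies.
Let C play s1 with probability q. R is indifferent when 5q + 6(1−q) = 11q + 5(1−q), giving q = 1/7.

1/7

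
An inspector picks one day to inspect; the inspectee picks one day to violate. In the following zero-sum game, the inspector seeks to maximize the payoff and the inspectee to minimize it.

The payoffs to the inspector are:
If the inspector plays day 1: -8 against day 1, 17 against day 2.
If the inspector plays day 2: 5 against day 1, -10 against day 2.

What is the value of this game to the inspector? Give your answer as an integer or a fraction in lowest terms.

Row minima are -8 and -10, so the inspector's maximin is -8; column maxima are 5 and 17, so the inspectee's minimax is 5. These differ, so the equilibrium is in mixed strategies.
Let the inspector play day 1 with probability p. The inspectee is indifferent when −8p + 5(1−p) = 17p − 10(1−p), giving p = 3/8.
Let the inspectee play day 1 with probability q. The inspector is indifferent when −8q + 17(1−q) = 5q − 10(1−q), giving q = 27/40.
The value is -8·(27/40) + (17)·(13/40) = 1/8.

1/8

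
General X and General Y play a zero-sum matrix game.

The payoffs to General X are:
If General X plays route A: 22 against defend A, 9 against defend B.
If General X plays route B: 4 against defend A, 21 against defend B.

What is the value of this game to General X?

Row minima are 9 and 4, so General X's maximin is 9; column maxima are 22 and 21, so General Y's minimax is 21. These differ, so the equilibrium is in mixed strategies.
Let General X play route A with probability p. General Y is indifferent when 22p + 4(1−p) = 9p + 21(1−p), giving p = 17/30.
Let General Y play defend A with probability q. General X is indifferent when 22q + 9(1−q) = 4q + 21(1−q), giving q = 2/5.
The value is 22·(2/5) + (9)·(3/5) = 71/5.

71/5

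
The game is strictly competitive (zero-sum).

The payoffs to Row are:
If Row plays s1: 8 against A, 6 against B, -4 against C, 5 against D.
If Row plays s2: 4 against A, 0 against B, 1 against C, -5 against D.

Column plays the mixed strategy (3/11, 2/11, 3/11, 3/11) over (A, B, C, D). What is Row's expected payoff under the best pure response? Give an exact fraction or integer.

39/11

s1: (8)·(3/11) + (6)·(2/11) + (-4)·(3/11) + (5)·(3/11) = 39/11.
s2: (4)·(3/11) + (0)·(2/11) + (1)·(3/11) + (-5)·(3/11) = 0.
The best pure response is s1 with expected payoff 39/11.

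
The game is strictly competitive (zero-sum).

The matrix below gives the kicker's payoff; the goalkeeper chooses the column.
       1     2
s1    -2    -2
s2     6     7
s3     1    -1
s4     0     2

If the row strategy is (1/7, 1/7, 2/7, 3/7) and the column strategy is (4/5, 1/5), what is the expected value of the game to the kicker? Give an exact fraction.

33/35

Against (4/5, 1/5), each row's expected payoff is s1: -2; s2: 31/5; s3: 3/5; s4: 2/5.
Taking the (1/7, 1/7, 2/7, 3/7)-weighted average: (1/7)·(-2) + (1/7)·(31/5) + (2/7)·(3/5) + (3/7)·(2/5) = 33/35.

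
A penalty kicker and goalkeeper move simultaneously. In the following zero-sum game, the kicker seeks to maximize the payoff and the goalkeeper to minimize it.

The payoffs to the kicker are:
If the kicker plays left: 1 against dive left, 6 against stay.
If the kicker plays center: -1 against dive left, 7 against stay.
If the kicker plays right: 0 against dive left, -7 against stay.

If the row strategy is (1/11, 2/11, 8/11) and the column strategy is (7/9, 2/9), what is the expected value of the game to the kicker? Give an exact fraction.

Against (7/9, 2/9), each row's expected payoff is left: 19/9; center: 7/9; right: -14/9.
Taking the (1/11, 2/11, 8/11)-weighted average: (1/11)·(19/9) + (2/11)·(7/9) + (8/11)·(-14/9) = -79/99.

-79/99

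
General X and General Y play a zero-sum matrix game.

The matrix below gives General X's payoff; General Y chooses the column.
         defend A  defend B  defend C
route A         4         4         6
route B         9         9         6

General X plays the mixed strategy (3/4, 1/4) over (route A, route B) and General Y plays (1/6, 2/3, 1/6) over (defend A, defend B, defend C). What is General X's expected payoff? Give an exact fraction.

43/8

Against (1/6, 2/3, 1/6), each row's expected payoff is route A: 13/3; route B: 17/2.
Taking the (3/4, 1/4)-weighted average: (3/4)·(13/3) + (1/4)·(17/2) = 43/8.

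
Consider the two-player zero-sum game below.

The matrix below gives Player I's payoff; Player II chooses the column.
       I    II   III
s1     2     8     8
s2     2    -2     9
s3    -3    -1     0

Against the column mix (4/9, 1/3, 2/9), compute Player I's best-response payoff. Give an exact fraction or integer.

16/3

s1: (2)·(4/9) + (8)·(1/3) + (8)·(2/9) = 16/3.
s2: (2)·(4/9) + (-2)·(1/3) + (9)·(2/9) = 20/9.
s3: (-3)·(4/9) + (-1)·(1/3) + (0)·(2/9) = -5/3.
The best pure response is s1 with expected payoff 16/3.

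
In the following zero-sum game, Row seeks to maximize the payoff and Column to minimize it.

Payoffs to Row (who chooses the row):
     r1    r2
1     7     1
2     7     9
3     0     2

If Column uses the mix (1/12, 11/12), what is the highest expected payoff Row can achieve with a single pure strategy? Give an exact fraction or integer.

53/6

1: (7)·(1/12) + (1)·(11/12) = 3/2.
2: (7)·(1/12) + (9)·(11/12) = 53/6.
3: (0)·(1/12) + (2)·(11/12) = 11/6.
The best pure response is 2 with expected payoff 53/6.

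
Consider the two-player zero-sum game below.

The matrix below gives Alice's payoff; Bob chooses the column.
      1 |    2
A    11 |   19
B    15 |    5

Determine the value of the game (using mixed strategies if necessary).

Row minima are 11 and 5, so Alice's maximin is 11; column maxima are 15 and 19, so Bob's minimax is 15. These differ, so the equilibrium is in mixed strategies.
Let Alice play A with probability p. Bob is indifferent when 11p + 15(1−p) = 19p + 5(1−p), giving p = 5/9.
Let Bob play 1 with probability q. Alice is indifferent when 11q + 19(1−q) = 15q + 5(1−q), giving q = 7/9.
The value is 11·(7/9) + (19)·(2/9) = 115/9.

115/9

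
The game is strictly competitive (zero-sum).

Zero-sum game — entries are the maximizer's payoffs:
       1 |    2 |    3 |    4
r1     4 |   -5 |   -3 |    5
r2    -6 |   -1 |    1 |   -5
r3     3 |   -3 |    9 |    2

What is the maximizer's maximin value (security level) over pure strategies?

The worst-case payoff for each row is r1: -5, r2: -6, r3: -3.
The best of these is -3.

-3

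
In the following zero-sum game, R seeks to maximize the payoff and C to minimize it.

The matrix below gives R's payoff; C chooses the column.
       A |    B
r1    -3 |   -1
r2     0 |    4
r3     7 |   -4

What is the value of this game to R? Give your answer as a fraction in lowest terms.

Row r1 is strictly dominated by row r2, so R never plays it.
The remaining 2×2 game on (r2, r3) × (A, B) has no saddle point. Let R play r2 with probability p; indifference gives 7(1−p) = 4p − 4(1−p), so p = 11/15.
Similarly C's optimal q on A is 8/15, and the value is 0·(8/15) + (4)·(7/15) = 28/15.

28/15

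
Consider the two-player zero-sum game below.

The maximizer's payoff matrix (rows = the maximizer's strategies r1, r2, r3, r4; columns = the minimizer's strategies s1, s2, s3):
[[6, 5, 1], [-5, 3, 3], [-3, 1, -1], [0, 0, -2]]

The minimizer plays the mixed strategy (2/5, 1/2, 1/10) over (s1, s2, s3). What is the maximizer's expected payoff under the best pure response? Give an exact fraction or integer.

5

r1: (6)·(2/5) + (5)·(1/2) + (1)·(1/10) = 5.
r2: (-5)·(2/5) + (3)·(1/2) + (3)·(1/10) = -1/5.
r3: (-3)·(2/5) + (1)·(1/2) + (-1)·(1/10) = -4/5.
r4: (0)·(2/5) + (0)·(1/2) + (-2)·(1/10) = -1/5.
The best pure response is r1 with expected payoff 5.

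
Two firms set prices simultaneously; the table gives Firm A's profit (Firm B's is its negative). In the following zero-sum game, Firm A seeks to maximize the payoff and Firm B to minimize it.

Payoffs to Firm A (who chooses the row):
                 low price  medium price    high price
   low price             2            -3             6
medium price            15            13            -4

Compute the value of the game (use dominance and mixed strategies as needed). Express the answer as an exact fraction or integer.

Column low price is strictly dominated by medium price for Firm B (it gives Firm A more in every row).
The remaining 2×2 game on (low price, medium price) × (medium price, high price) has no saddle point. Let Firm A play low price with probability p; indifference gives −3p + 13(1−p) = 6p − 4(1−p), so p = 17/26.
Similarly Firm B's optimal q on medium price is 5/13, and the value is -3·(5/13) + (6)·(8/13) = 33/13.

33/13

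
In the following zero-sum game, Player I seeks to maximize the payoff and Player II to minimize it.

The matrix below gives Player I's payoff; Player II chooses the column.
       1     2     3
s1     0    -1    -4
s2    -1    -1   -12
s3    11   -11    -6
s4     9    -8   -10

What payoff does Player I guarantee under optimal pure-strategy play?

Row minima: -4, -12, -11, -10 → Player I's maximin is -4.
Column maxima: 11, -1, -4 → Player II's minimax is -4.
They coincide at (s1, 3), so the value is -4.

-4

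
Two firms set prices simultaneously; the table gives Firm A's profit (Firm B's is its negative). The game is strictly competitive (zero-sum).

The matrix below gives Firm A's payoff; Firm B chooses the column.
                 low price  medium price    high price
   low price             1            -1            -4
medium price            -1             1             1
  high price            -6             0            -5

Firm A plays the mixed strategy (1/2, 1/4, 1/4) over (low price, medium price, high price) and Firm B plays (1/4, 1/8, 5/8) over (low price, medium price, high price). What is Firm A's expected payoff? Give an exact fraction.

Against (1/4, 1/8, 5/8), each row's expected payoff is low price: -19/8; medium price: 1/2; high price: -37/8.
Taking the (1/2, 1/4, 1/4)-weighted average: (1/2)·(-19/8) + (1/4)·(1/2) + (1/4)·(-37/8) = -71/32.

-71/32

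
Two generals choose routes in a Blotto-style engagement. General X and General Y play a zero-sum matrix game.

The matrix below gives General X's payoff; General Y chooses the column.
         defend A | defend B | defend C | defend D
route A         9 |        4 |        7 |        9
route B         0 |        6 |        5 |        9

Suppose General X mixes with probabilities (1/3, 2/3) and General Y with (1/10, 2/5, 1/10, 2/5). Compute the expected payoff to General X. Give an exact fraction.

Against (1/10, 2/5, 1/10, 2/5), each row's expected payoff is route A: 34/5; route B: 13/2.
Taking the (1/3, 2/3)-weighted average: (1/3)·(34/5) + (2/3)·(13/2) = 33/5.

33/5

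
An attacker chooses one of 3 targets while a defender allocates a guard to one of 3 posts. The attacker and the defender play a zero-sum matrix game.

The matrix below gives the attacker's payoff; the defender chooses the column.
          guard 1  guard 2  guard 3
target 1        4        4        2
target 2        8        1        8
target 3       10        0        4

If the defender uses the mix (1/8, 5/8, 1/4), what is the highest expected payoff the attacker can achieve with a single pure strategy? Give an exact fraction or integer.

29/8

target 1: (4)·(1/8) + (4)·(5/8) + (2)·(1/4) = 7/2.
target 2: (8)·(1/8) + (1)·(5/8) + (8)·(1/4) = 29/8.
target 3: (10)·(1/8) + (0)·(5/8) + (4)·(1/4) = 9/4.
The best pure response is target 2 with expected payoff 29/8.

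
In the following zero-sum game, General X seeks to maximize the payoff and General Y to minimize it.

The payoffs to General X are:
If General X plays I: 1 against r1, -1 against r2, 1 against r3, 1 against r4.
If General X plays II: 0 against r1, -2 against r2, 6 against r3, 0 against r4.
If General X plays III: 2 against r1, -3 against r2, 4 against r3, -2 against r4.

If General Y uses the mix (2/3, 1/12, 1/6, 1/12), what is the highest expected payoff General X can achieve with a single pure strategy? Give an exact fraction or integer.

19/12

I: (1)·(2/3) + (-1)·(1/12) + (1)·(1/6) + (1)·(1/12) = 5/6.
II: (0)·(2/3) + (-2)·(1/12) + (6)·(1/6) + (0)·(1/12) = 5/6.
III: (2)·(2/3) + (-3)·(1/12) + (4)·(1/6) + (-2)·(1/12) = 19/12.
The best pure response is III with expected payoff 19/12.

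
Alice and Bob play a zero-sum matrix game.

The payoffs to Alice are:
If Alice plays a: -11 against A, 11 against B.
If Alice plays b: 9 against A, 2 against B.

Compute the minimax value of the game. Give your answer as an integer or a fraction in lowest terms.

121/29

Row minima are -11 and 2, so Alice's maximin is 2; column maxima are 9 and 11, so Bob's minimax is 9. These differ, so the equilibrium is in mixed strategies.
Let Alice play a with probability p. Bob is indifferent when −11p + 9(1−p) = 11p + 2(1−p), giving p = 7/29.
Let Bob play A with probability q. Alice is indifferent when −11q + 11(1−q) = 9q + 2(1−q), giving q = 9/29.
The value is -11·(9/29) + (11)·(20/29) = 121/29.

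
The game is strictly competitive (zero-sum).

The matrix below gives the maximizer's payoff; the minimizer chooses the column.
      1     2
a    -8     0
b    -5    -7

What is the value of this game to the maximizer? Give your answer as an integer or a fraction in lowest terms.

-28/5

Row minima are -8 and -7, so the maximizer's maximin is -7; column maxima are -5 and 0, so the minimizer's minimax is -5. These differ, so the equilibrium is in mixed strategies.
Let the maximizer play a with probability p. The minimizer is indifferent when −8p − 5(1−p) = −7(1−p), giving p = 1/5.
Let the minimizer play 1 with probability q. The maximizer is indifferent when −8q = −5q − 7(1−q), giving q = 7/10.
The value is -8·(7/10) + (0)·(3/10) = -28/5.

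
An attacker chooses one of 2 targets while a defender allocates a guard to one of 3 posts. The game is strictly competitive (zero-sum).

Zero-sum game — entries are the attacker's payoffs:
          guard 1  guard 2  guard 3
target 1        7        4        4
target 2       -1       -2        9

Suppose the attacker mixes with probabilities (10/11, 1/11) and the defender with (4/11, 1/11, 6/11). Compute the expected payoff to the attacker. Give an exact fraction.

608/121

Against (4/11, 1/11, 6/11), each row's expected payoff is target 1: 56/11; target 2: 48/11.
Taking the (10/11, 1/11)-weighted average: (10/11)·(56/11) + (1/11)·(48/11) = 608/121.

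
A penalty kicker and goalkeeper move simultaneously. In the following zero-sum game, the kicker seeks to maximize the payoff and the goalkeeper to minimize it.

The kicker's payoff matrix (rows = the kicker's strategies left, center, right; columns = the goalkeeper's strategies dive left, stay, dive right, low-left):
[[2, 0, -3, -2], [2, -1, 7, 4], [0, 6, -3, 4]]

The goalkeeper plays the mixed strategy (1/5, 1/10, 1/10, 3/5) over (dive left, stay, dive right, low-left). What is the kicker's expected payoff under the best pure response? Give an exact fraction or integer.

left: (2)·(1/5) + (0)·(1/10) + (-3)·(1/10) + (-2)·(3/5) = -11/10.
center: (2)·(1/5) + (-1)·(1/10) + (7)·(1/10) + (4)·(3/5) = 17/5.
right: (0)·(1/5) + (6)·(1/10) + (-3)·(1/10) + (4)·(3/5) = 27/10.
The best pure response is center with expected payoff 17/5.

17/5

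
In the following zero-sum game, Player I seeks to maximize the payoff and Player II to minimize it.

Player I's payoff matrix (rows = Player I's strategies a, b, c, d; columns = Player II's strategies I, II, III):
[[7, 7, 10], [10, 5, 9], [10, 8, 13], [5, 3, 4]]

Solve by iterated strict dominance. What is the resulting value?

Row d is strictly dominated by row a (7>5, 7>3, 10>4); eliminate d.
Column III is strictly dominated by II for Player II (7<10, 5<9, 8<13); eliminate III.
Row a is strictly dominated by row c (10>7, 8>7); eliminate a.
Column I is strictly dominated by II for Player II (5<10, 8<10); eliminate I.
Row b is strictly dominated by row c (8>5); eliminate b.
Only (c, II) remains, with payoff 8.

8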